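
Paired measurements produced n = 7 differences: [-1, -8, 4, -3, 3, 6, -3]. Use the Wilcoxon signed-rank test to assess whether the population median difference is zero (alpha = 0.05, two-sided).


Step 1: Drop any zero differences (none here) and take |d_i|.
|d| = [1, 8, 4, 3, 3, 6, 3]
Step 2: Midrank |d_i| (ties get averaged ranks).
ranks: |1|->1, |8|->7, |4|->5, |3|->3, |3|->3, |6|->6, |3|->3
Step 3: Attach original signs; sum ranks with positive sign and with negative sign.
W+ = 5 + 3 + 6 = 14
W- = 1 + 7 + 3 + 3 = 14
(Check: W+ + W- = 28 should equal n(n+1)/2 = 28.)
Step 4: Test statistic W = min(W+, W-) = 14.
Step 5: Ties in |d|, so use the tie-corrected normal approximation.
        E[W] = n(n+1)/4 = 7*8/4 = 14.
        Tie groups: |d|=3 (t=3); sum(t^3 - t) = 24.
        Var[W] = n(n+1)(2n+1)/24 - sum(t^3-t)/48 = 840/24 - 24/48 = 34.5.
        z = (W - E[W]) / sqrt(Var[W]) = (14 - 14) / 5.8737 = 0.0000.
        Two-sided p = 2*Phi(z) = 1.000000.
Step 6: alpha = 0.05. fail to reject H0.

W+ = 14, W- = 14, W = min = 14, p = 1.000000, fail to reject H0.


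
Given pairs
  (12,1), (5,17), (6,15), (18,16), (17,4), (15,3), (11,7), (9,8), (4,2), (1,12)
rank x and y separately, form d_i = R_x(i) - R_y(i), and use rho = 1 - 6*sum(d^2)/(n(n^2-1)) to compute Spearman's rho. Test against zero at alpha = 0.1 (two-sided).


Step 1: Rank x and y separately (midranks; no ties here).
rank(x): 12->7, 5->3, 6->4, 18->10, 17->9, 15->8, 11->6, 9->5, 4->2, 1->1
rank(y): 1->1, 17->10, 15->8, 16->9, 4->4, 3->3, 7->5, 8->6, 2->2, 12->7
Step 2: d_i = R_x(i) - R_y(i); compute d_i^2.
  (7-1)^2=36, (3-10)^2=49, (4-8)^2=16, (10-9)^2=1, (9-4)^2=25, (8-3)^2=25, (6-5)^2=1, (5-6)^2=1, (2-2)^2=0, (1-7)^2=36
sum(d^2) = 190.
Step 3: rho = 1 - 6*190 / (10*(10^2 - 1)) = 1 - 1140/990 = -0.151515.
Step 4: Under H0, t = rho * sqrt((n-2)/(1-rho^2)) = -0.4336 ~ t(8).
Step 5: Two-sided p-value from the t-distribution with 8 df = 0.676065.
Step 6: alpha = 0.1. fail to reject H0.

rho = -0.1515, p = 0.676065, fail to reject H0 at alpha = 0.1.


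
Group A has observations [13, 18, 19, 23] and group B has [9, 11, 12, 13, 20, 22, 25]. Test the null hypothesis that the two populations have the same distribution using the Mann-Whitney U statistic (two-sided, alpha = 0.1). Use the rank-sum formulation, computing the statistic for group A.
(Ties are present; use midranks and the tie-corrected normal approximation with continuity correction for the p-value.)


Step 1: Combine and sort all 11 observations; assign midranks.
sorted (value, group): (9,Y), (11,Y), (12,Y), (13,X), (13,Y), (18,X), (19,X), (20,Y), (22,Y), (23,X), (25,Y)
ranks: 9->1, 11->2, 12->3, 13->4.5, 13->4.5, 18->6, 19->7, 20->8, 22->9, 23->10, 25->11
Step 2: Rank sum for X: R1 = 4.5 + 6 + 7 + 10 = 27.5.
Step 3: U_X = R1 - n1(n1+1)/2 = 27.5 - 4*5/2 = 27.5 - 10 = 17.5.
       U_Y = n1*n2 - U_X = 28 - 17.5 = 10.5.
Step 4: Ties are present, so use the tie-corrected normal approximation (with continuity correction) for the p-value.
Step 5: p-value = 0.569872; compare to alpha = 0.1. fail to reject H0.

U_X = 17.5, p = 0.569872, fail to reject H0 at alpha = 0.1.


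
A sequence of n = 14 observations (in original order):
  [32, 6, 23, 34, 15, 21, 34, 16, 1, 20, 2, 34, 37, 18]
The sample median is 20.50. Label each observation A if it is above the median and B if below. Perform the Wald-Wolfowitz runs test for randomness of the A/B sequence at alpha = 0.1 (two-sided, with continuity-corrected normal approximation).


Step 1: Compute median = 20.50; label A = above, B = below.
Labels in order: ABAABAABBBBAAB  (n_A = 7, n_B = 7)
Step 2: Count runs R = 8.
Step 3: Under H0 (random ordering), E[R] = 2*n_A*n_B/(n_A+n_B) + 1 = 2*7*7/14 + 1 = 8.0000.
        Var[R] = 2*n_A*n_B*(2*n_A*n_B - n_A - n_B) / ((n_A+n_B)^2 * (n_A+n_B-1)) = 8232/2548 = 3.2308.
        SD[R] = 1.7974.
Step 4: R = E[R], so z = 0 with no continuity correction.
Step 5: Two-sided p-value via normal approximation = 2*(1 - Phi(|z|)) = 1.000000.
Step 6: alpha = 0.1. fail to reject H0.

R = 8, z = 0.0000, p = 1.000000, fail to reject H0.


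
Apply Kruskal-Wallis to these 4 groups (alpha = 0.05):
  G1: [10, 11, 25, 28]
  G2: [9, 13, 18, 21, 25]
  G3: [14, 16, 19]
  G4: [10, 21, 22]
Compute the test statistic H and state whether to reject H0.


Step 1: Combine all N = 15 observations and assign midranks.
sorted (value, group, rank): (9,G2,1), (10,G1,2.5), (10,G4,2.5), (11,G1,4), (13,G2,5), (14,G3,6), (16,G3,7), (18,G2,8), (19,G3,9), (21,G2,10.5), (21,G4,10.5), (22,G4,12), (25,G1,13.5), (25,G2,13.5), (28,G1,15)
Step 2: Sum ranks within each group.
R_1 = 35 (n_1 = 4)
R_2 = 38 (n_2 = 5)
R_3 = 22 (n_3 = 3)
R_4 = 25 (n_4 = 3)
Step 3: H = 12/(N(N+1)) * sum(R_i^2/n_i) - 3(N+1)
     = 12/(15*16) * (35^2/4 + 38^2/5 + 22^2/3 + 25^2/3) - 3*16
     = 0.050000 * 964.717 - 48
     = 0.235833.
Step 4: Ties present; correction factor C = 1 - 18/(15^3 - 15) = 0.994643. Corrected H = 0.235833 / 0.994643 = 0.237104.
Step 5: Under H0, H ~ chi^2(3); p-value = 0.971388.
Step 6: alpha = 0.05. fail to reject H0.

H = 0.2371, df = 3, p = 0.971388, fail to reject H0.


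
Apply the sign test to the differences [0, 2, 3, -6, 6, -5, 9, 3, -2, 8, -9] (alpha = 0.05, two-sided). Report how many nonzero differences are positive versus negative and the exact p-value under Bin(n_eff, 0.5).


Step 1: Discard zero differences. Original n = 11; n_eff = number of nonzero differences = 10.
Nonzero differences (with sign): +2, +3, -6, +6, -5, +9, +3, -2, +8, -9
Step 2: Count signs: positive = 6, negative = 4.
Step 3: Under H0: P(positive) = 0.5, so the number of positives S ~ Bin(10, 0.5).
Step 4: Two-sided exact p-value = sum of Bin(10,0.5) probabilities at or below the observed probability = 0.753906.
Step 5: alpha = 0.05. fail to reject H0.

n_eff = 10, pos = 6, neg = 4, p = 0.753906, fail to reject H0.


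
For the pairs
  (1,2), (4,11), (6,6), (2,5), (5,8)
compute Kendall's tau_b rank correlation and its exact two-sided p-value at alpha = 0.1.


Step 1: Enumerate the 10 unordered pairs (i,j) with i<j and classify each by sign(x_j-x_i) * sign(y_j-y_i).
  (1,2):dx=+3,dy=+9->C; (1,3):dx=+5,dy=+4->C; (1,4):dx=+1,dy=+3->C; (1,5):dx=+4,dy=+6->C
  (2,3):dx=+2,dy=-5->D; (2,4):dx=-2,dy=-6->C; (2,5):dx=+1,dy=-3->D; (3,4):dx=-4,dy=-1->C
  (3,5):dx=-1,dy=+2->D; (4,5):dx=+3,dy=+3->C
Step 2: C = 7, D = 3, total pairs = 10.
Step 3: tau = (C - D)/(n(n-1)/2) = (7 - 3)/10 = 0.400000.
Step 4: Exact two-sided p-value (enumerate n! = 120 permutations of y under H0): p = 0.483333.
Step 5: alpha = 0.1. fail to reject H0.

tau_b = 0.4000 (C=7, D=3), p = 0.483333, fail to reject H0.


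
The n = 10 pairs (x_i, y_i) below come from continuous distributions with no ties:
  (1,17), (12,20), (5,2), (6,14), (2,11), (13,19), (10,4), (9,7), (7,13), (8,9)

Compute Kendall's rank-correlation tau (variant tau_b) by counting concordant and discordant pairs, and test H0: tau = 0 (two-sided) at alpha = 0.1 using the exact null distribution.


Step 1: Enumerate the 45 unordered pairs (i,j) with i<j and classify each by sign(x_j-x_i) * sign(y_j-y_i).
  (1,2):dx=+11,dy=+3->C; (1,3):dx=+4,dy=-15->D; (1,4):dx=+5,dy=-3->D; (1,5):dx=+1,dy=-6->D
  (1,6):dx=+12,dy=+2->C; (1,7):dx=+9,dy=-13->D; (1,8):dx=+8,dy=-10->D; (1,9):dx=+6,dy=-4->D
  (1,10):dx=+7,dy=-8->D; (2,3):dx=-7,dy=-18->C; (2,4):dx=-6,dy=-6->C; (2,5):dx=-10,dy=-9->C
  (2,6):dx=+1,dy=-1->D; (2,7):dx=-2,dy=-16->C; (2,8):dx=-3,dy=-13->C; (2,9):dx=-5,dy=-7->C
  (2,10):dx=-4,dy=-11->C; (3,4):dx=+1,dy=+12->C; (3,5):dx=-3,dy=+9->D; (3,6):dx=+8,dy=+17->C
  (3,7):dx=+5,dy=+2->C; (3,8):dx=+4,dy=+5->C; (3,9):dx=+2,dy=+11->C; (3,10):dx=+3,dy=+7->C
  (4,5):dx=-4,dy=-3->C; (4,6):dx=+7,dy=+5->C; (4,7):dx=+4,dy=-10->D; (4,8):dx=+3,dy=-7->D
  (4,9):dx=+1,dy=-1->D; (4,10):dx=+2,dy=-5->D; (5,6):dx=+11,dy=+8->C; (5,7):dx=+8,dy=-7->D
  (5,8):dx=+7,dy=-4->D; (5,9):dx=+5,dy=+2->C; (5,10):dx=+6,dy=-2->D; (6,7):dx=-3,dy=-15->C
  (6,8):dx=-4,dy=-12->C; (6,9):dx=-6,dy=-6->C; (6,10):dx=-5,dy=-10->C; (7,8):dx=-1,dy=+3->D
  (7,9):dx=-3,dy=+9->D; (7,10):dx=-2,dy=+5->D; (8,9):dx=-2,dy=+6->D; (8,10):dx=-1,dy=+2->D
  (9,10):dx=+1,dy=-4->D
Step 2: C = 23, D = 22, total pairs = 45.
Step 3: tau = (C - D)/(n(n-1)/2) = (23 - 22)/45 = 0.022222.
Step 4: Exact two-sided p-value (enumerate n! = 3628800 permutations of y under H0): p = 1.000000.
Step 5: alpha = 0.1. fail to reject H0.

tau_b = 0.0222 (C=23, D=22), p = 1.000000, fail to reject H0.


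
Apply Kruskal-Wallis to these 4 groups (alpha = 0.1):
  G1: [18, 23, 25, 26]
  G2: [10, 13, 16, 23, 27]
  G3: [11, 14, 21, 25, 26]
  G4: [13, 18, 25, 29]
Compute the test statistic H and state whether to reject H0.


Step 1: Combine all N = 18 observations and assign midranks.
sorted (value, group, rank): (10,G2,1), (11,G3,2), (13,G2,3.5), (13,G4,3.5), (14,G3,5), (16,G2,6), (18,G1,7.5), (18,G4,7.5), (21,G3,9), (23,G1,10.5), (23,G2,10.5), (25,G1,13), (25,G3,13), (25,G4,13), (26,G1,15.5), (26,G3,15.5), (27,G2,17), (29,G4,18)
Step 2: Sum ranks within each group.
R_1 = 46.5 (n_1 = 4)
R_2 = 38 (n_2 = 5)
R_3 = 44.5 (n_3 = 5)
R_4 = 42 (n_4 = 4)
Step 3: H = 12/(N(N+1)) * sum(R_i^2/n_i) - 3(N+1)
     = 12/(18*19) * (46.5^2/4 + 38^2/5 + 44.5^2/5 + 42^2/4) - 3*19
     = 0.035088 * 1666.41 - 57
     = 1.470614.
Step 4: Ties present; correction factor C = 1 - 48/(18^3 - 18) = 0.991744. Corrected H = 1.470614 / 0.991744 = 1.482856.
Step 5: Under H0, H ~ chi^2(3); p-value = 0.686233.
Step 6: alpha = 0.1. fail to reject H0.

H = 1.4829, df = 3, p = 0.686233, fail to reject H0.


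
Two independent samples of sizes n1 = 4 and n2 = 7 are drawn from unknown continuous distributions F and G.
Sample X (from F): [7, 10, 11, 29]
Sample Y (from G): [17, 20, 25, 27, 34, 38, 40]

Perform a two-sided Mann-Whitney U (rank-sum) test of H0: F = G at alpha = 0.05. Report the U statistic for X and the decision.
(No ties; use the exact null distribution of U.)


Step 1: Combine and sort all 11 observations; assign midranks.
sorted (value, group): (7,X), (10,X), (11,X), (17,Y), (20,Y), (25,Y), (27,Y), (29,X), (34,Y), (38,Y), (40,Y)
ranks: 7->1, 10->2, 11->3, 17->4, 20->5, 25->6, 27->7, 29->8, 34->9, 38->10, 40->11
Step 2: Rank sum for X: R1 = 1 + 2 + 3 + 8 = 14.
Step 3: U_X = R1 - n1(n1+1)/2 = 14 - 4*5/2 = 14 - 10 = 4.
       U_Y = n1*n2 - U_X = 28 - 4 = 24.
Step 4: No ties, so the exact null distribution of U (based on enumerating the C(11,4) = 330 equally likely rank assignments) gives the two-sided p-value.
Step 5: p-value = 0.072727; compare to alpha = 0.05. fail to reject H0.

U_X = 4, p = 0.072727, fail to reject H0 at alpha = 0.05.


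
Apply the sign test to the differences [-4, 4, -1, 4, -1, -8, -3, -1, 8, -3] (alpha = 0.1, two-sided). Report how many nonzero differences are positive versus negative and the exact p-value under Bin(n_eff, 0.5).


Step 1: Discard zero differences. Original n = 10; n_eff = number of nonzero differences = 10.
Nonzero differences (with sign): -4, +4, -1, +4, -1, -8, -3, -1, +8, -3
Step 2: Count signs: positive = 3, negative = 7.
Step 3: Under H0: P(positive) = 0.5, so the number of positives S ~ Bin(10, 0.5).
Step 4: Two-sided exact p-value = sum of Bin(10,0.5) probabilities at or below the observed probability = 0.343750.
Step 5: alpha = 0.1. fail to reject H0.

n_eff = 10, pos = 3, neg = 7, p = 0.343750, fail to reject H0.


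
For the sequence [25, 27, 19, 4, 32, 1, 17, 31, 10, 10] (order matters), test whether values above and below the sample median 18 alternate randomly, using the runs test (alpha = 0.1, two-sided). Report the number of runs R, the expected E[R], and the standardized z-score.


Step 1: Compute median = 18; label A = above, B = below.
Labels in order: AAABABBABB  (n_A = 5, n_B = 5)
Step 2: Count runs R = 6.
Step 3: Under H0 (random ordering), E[R] = 2*n_A*n_B/(n_A+n_B) + 1 = 2*5*5/10 + 1 = 6.0000.
        Var[R] = 2*n_A*n_B*(2*n_A*n_B - n_A - n_B) / ((n_A+n_B)^2 * (n_A+n_B-1)) = 2000/900 = 2.2222.
        SD[R] = 1.4907.
Step 4: R = E[R], so z = 0 with no continuity correction.
Step 5: Two-sided p-value via normal approximation = 2*(1 - Phi(|z|)) = 1.000000.
Step 6: alpha = 0.1. fail to reject H0.

R = 6, z = 0.0000, p = 1.000000, fail to reject H0.


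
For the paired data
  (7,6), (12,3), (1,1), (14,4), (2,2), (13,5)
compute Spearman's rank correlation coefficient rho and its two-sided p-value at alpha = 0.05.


Step 1: Rank x and y separately (midranks; no ties here).
rank(x): 7->3, 12->4, 1->1, 14->6, 2->2, 13->5
rank(y): 6->6, 3->3, 1->1, 4->4, 2->2, 5->5
Step 2: d_i = R_x(i) - R_y(i); compute d_i^2.
  (3-6)^2=9, (4-3)^2=1, (1-1)^2=0, (6-4)^2=4, (2-2)^2=0, (5-5)^2=0
sum(d^2) = 14.
Step 3: rho = 1 - 6*14 / (6*(6^2 - 1)) = 1 - 84/210 = 0.600000.
Step 4: Under H0, t = rho * sqrt((n-2)/(1-rho^2)) = 1.5000 ~ t(4).
Step 5: Two-sided p-value from the t-distribution with 4 df = 0.208000.
Step 6: alpha = 0.05. fail to reject H0.

rho = 0.6000, p = 0.208000, fail to reject H0 at alpha = 0.05.


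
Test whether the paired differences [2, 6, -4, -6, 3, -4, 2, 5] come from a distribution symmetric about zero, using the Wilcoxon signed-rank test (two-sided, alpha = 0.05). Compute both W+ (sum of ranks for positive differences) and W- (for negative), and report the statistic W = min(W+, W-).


Step 1: Drop any zero differences (none here) and take |d_i|.
|d| = [2, 6, 4, 6, 3, 4, 2, 5]
Step 2: Midrank |d_i| (ties get averaged ranks).
ranks: |2|->1.5, |6|->7.5, |4|->4.5, |6|->7.5, |3|->3, |4|->4.5, |2|->1.5, |5|->6
Step 3: Attach original signs; sum ranks with positive sign and with negative sign.
W+ = 1.5 + 7.5 + 3 + 1.5 + 6 = 19.5
W- = 4.5 + 7.5 + 4.5 = 16.5
(Check: W+ + W- = 36 should equal n(n+1)/2 = 36.)
Step 4: Test statistic W = min(W+, W-) = 16.5.
Step 5: Ties in |d|, so use the tie-corrected normal approximation.
        E[W] = n(n+1)/4 = 8*9/4 = 18.
        Tie groups: |d|=2 (t=2), |d|=4 (t=2), |d|=6 (t=2); sum(t^3 - t) = 18.
        Var[W] = n(n+1)(2n+1)/24 - sum(t^3-t)/48 = 1224/24 - 18/48 = 50.625.
        z = (W - E[W]) / sqrt(Var[W]) = (16.5 - 18) / 7.1151 = -0.2108.
        Two-sided p = 2*Phi(z) = 0.833029.
Step 6: alpha = 0.05. fail to reject H0.

W+ = 19.5, W- = 16.5, W = min = 16.5, p = 0.833029, fail to reject H0.


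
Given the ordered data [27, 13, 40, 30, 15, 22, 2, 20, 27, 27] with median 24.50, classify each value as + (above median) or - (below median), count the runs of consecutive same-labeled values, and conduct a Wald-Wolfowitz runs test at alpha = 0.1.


Step 1: Compute median = 24.50; label A = above, B = below.
Labels in order: ABAABBBBAA  (n_A = 5, n_B = 5)
Step 2: Count runs R = 5.
Step 3: Under H0 (random ordering), E[R] = 2*n_A*n_B/(n_A+n_B) + 1 = 2*5*5/10 + 1 = 6.0000.
        Var[R] = 2*n_A*n_B*(2*n_A*n_B - n_A - n_B) / ((n_A+n_B)^2 * (n_A+n_B-1)) = 2000/900 = 2.2222.
        SD[R] = 1.4907.
Step 4: Continuity-corrected z = (R + 0.5 - E[R]) / SD[R] = (5 + 0.5 - 6.0000) / 1.4907 = -0.3354.
Step 5: Two-sided p-value via normal approximation = 2*(1 - Phi(|z|)) = 0.737316.
Step 6: alpha = 0.1. fail to reject H0.

R = 5, z = -0.3354, p = 0.737316, fail to reject H0.


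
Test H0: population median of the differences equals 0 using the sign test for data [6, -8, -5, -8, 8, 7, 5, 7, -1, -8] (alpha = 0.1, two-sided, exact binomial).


Step 1: Discard zero differences. Original n = 10; n_eff = number of nonzero differences = 10.
Nonzero differences (with sign): +6, -8, -5, -8, +8, +7, +5, +7, -1, -8
Step 2: Count signs: positive = 5, negative = 5.
Step 3: Under H0: P(positive) = 0.5, so the number of positives S ~ Bin(10, 0.5).
Step 4: Two-sided exact p-value = sum of Bin(10,0.5) probabilities at or below the observed probability = 1.000000.
Step 5: alpha = 0.1. fail to reject H0.

n_eff = 10, pos = 5, neg = 5, p = 1.000000, fail to reject H0.


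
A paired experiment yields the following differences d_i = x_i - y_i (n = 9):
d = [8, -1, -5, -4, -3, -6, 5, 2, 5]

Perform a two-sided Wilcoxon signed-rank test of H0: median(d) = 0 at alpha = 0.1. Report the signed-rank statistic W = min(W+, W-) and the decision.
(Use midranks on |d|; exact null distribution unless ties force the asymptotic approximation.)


Step 1: Drop any zero differences (none here) and take |d_i|.
|d| = [8, 1, 5, 4, 3, 6, 5, 2, 5]
Step 2: Midrank |d_i| (ties get averaged ranks).
ranks: |8|->9, |1|->1, |5|->6, |4|->4, |3|->3, |6|->8, |5|->6, |2|->2, |5|->6
Step 3: Attach original signs; sum ranks with positive sign and with negative sign.
W+ = 9 + 6 + 2 + 6 = 23
W- = 1 + 6 + 4 + 3 + 8 = 22
(Check: W+ + W- = 45 should equal n(n+1)/2 = 45.)
Step 4: Test statistic W = min(W+, W-) = 22.
Step 5: Ties in |d|, so use the tie-corrected normal approximation.
        E[W] = n(n+1)/4 = 9*10/4 = 22.5.
        Tie groups: |d|=5 (t=3); sum(t^3 - t) = 24.
        Var[W] = n(n+1)(2n+1)/24 - sum(t^3-t)/48 = 1710/24 - 24/48 = 70.75.
        z = (W - E[W]) / sqrt(Var[W]) = (22 - 22.5) / 8.4113 = -0.0594.
        Two-sided p = 2*Phi(z) = 0.952599.
Step 6: alpha = 0.1. fail to reject H0.

W+ = 23, W- = 22, W = min = 22, p = 0.952599, fail to reject H0.


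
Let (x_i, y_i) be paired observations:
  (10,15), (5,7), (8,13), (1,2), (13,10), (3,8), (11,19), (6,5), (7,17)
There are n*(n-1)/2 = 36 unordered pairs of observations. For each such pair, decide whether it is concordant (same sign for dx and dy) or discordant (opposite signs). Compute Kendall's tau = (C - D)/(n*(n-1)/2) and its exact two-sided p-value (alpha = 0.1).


Step 1: Enumerate the 36 unordered pairs (i,j) with i<j and classify each by sign(x_j-x_i) * sign(y_j-y_i).
  (1,2):dx=-5,dy=-8->C; (1,3):dx=-2,dy=-2->C; (1,4):dx=-9,dy=-13->C; (1,5):dx=+3,dy=-5->D
  (1,6):dx=-7,dy=-7->C; (1,7):dx=+1,dy=+4->C; (1,8):dx=-4,dy=-10->C; (1,9):dx=-3,dy=+2->D
  (2,3):dx=+3,dy=+6->C; (2,4):dx=-4,dy=-5->C; (2,5):dx=+8,dy=+3->C; (2,6):dx=-2,dy=+1->D
  (2,7):dx=+6,dy=+12->C; (2,8):dx=+1,dy=-2->D; (2,9):dx=+2,dy=+10->C; (3,4):dx=-7,dy=-11->C
  (3,5):dx=+5,dy=-3->D; (3,6):dx=-5,dy=-5->C; (3,7):dx=+3,dy=+6->C; (3,8):dx=-2,dy=-8->C
  (3,9):dx=-1,dy=+4->D; (4,5):dx=+12,dy=+8->C; (4,6):dx=+2,dy=+6->C; (4,7):dx=+10,dy=+17->C
  (4,8):dx=+5,dy=+3->C; (4,9):dx=+6,dy=+15->C; (5,6):dx=-10,dy=-2->C; (5,7):dx=-2,dy=+9->D
  (5,8):dx=-7,dy=-5->C; (5,9):dx=-6,dy=+7->D; (6,7):dx=+8,dy=+11->C; (6,8):dx=+3,dy=-3->D
  (6,9):dx=+4,dy=+9->C; (7,8):dx=-5,dy=-14->C; (7,9):dx=-4,dy=-2->C; (8,9):dx=+1,dy=+12->C
Step 2: C = 27, D = 9, total pairs = 36.
Step 3: tau = (C - D)/(n(n-1)/2) = (27 - 9)/36 = 0.500000.
Step 4: Exact two-sided p-value (enumerate n! = 362880 permutations of y under H0): p = 0.075176.
Step 5: alpha = 0.1. reject H0.

tau_b = 0.5000 (C=27, D=9), p = 0.075176, reject H0.


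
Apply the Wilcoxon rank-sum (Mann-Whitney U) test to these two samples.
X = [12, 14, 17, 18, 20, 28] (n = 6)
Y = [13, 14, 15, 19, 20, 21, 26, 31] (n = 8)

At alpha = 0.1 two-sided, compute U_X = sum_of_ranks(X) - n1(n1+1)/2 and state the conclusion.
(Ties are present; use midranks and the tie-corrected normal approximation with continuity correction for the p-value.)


Step 1: Combine and sort all 14 observations; assign midranks.
sorted (value, group): (12,X), (13,Y), (14,X), (14,Y), (15,Y), (17,X), (18,X), (19,Y), (20,X), (20,Y), (21,Y), (26,Y), (28,X), (31,Y)
ranks: 12->1, 13->2, 14->3.5, 14->3.5, 15->5, 17->6, 18->7, 19->8, 20->9.5, 20->9.5, 21->11, 26->12, 28->13, 31->14
Step 2: Rank sum for X: R1 = 1 + 3.5 + 6 + 7 + 9.5 + 13 = 40.
Step 3: U_X = R1 - n1(n1+1)/2 = 40 - 6*7/2 = 40 - 21 = 19.
       U_Y = n1*n2 - U_X = 48 - 19 = 29.
Step 4: Ties are present, so use the tie-corrected normal approximation (with continuity correction) for the p-value.
Step 5: p-value = 0.560413; compare to alpha = 0.1. fail to reject H0.

U_X = 19, p = 0.560413, fail to reject H0 at alpha = 0.1.


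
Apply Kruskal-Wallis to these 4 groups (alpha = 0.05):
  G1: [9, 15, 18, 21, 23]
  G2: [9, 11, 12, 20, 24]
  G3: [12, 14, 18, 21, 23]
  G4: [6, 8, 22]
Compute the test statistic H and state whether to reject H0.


Step 1: Combine all N = 18 observations and assign midranks.
sorted (value, group, rank): (6,G4,1), (8,G4,2), (9,G1,3.5), (9,G2,3.5), (11,G2,5), (12,G2,6.5), (12,G3,6.5), (14,G3,8), (15,G1,9), (18,G1,10.5), (18,G3,10.5), (20,G2,12), (21,G1,13.5), (21,G3,13.5), (22,G4,15), (23,G1,16.5), (23,G3,16.5), (24,G2,18)
Step 2: Sum ranks within each group.
R_1 = 53 (n_1 = 5)
R_2 = 45 (n_2 = 5)
R_3 = 55 (n_3 = 5)
R_4 = 18 (n_4 = 3)
Step 3: H = 12/(N(N+1)) * sum(R_i^2/n_i) - 3(N+1)
     = 12/(18*19) * (53^2/5 + 45^2/5 + 55^2/5 + 18^2/3) - 3*19
     = 0.035088 * 1679.8 - 57
     = 1.940351.
Step 4: Ties present; correction factor C = 1 - 30/(18^3 - 18) = 0.994840. Corrected H = 1.940351 / 0.994840 = 1.950415.
Step 5: Under H0, H ~ chi^2(3); p-value = 0.582762.
Step 6: alpha = 0.05. fail to reject H0.

H = 1.9504, df = 3, p = 0.582762, fail to reject H0.


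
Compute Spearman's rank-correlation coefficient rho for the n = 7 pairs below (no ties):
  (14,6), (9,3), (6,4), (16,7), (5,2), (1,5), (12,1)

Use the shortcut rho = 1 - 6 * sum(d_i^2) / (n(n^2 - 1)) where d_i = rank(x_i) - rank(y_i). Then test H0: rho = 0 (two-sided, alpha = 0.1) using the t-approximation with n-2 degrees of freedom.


Step 1: Rank x and y separately (midranks; no ties here).
rank(x): 14->6, 9->4, 6->3, 16->7, 5->2, 1->1, 12->5
rank(y): 6->6, 3->3, 4->4, 7->7, 2->2, 5->5, 1->1
Step 2: d_i = R_x(i) - R_y(i); compute d_i^2.
  (6-6)^2=0, (4-3)^2=1, (3-4)^2=1, (7-7)^2=0, (2-2)^2=0, (1-5)^2=16, (5-1)^2=16
sum(d^2) = 34.
Step 3: rho = 1 - 6*34 / (7*(7^2 - 1)) = 1 - 204/336 = 0.392857.
Step 4: Under H0, t = rho * sqrt((n-2)/(1-rho^2)) = 0.9553 ~ t(5).
Step 5: Two-sided p-value from the t-distribution with 5 df = 0.383317.
Step 6: alpha = 0.1. fail to reject H0.

rho = 0.3929, p = 0.383317, fail to reject H0 at alpha = 0.1.


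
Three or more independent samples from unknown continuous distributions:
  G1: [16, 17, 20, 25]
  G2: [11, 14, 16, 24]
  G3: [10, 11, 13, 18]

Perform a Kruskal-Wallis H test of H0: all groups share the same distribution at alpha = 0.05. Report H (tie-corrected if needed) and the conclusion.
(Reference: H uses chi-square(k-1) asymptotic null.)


Step 1: Combine all N = 12 observations and assign midranks.
sorted (value, group, rank): (10,G3,1), (11,G2,2.5), (11,G3,2.5), (13,G3,4), (14,G2,5), (16,G1,6.5), (16,G2,6.5), (17,G1,8), (18,G3,9), (20,G1,10), (24,G2,11), (25,G1,12)
Step 2: Sum ranks within each group.
R_1 = 36.5 (n_1 = 4)
R_2 = 25 (n_2 = 4)
R_3 = 16.5 (n_3 = 4)
Step 3: H = 12/(N(N+1)) * sum(R_i^2/n_i) - 3(N+1)
     = 12/(12*13) * (36.5^2/4 + 25^2/4 + 16.5^2/4) - 3*13
     = 0.076923 * 557.375 - 39
     = 3.875000.
Step 4: Ties present; correction factor C = 1 - 12/(12^3 - 12) = 0.993007. Corrected H = 3.875000 / 0.993007 = 3.902289.
Step 5: Under H0, H ~ chi^2(2); p-value = 0.142111.
Step 6: alpha = 0.05. fail to reject H0.

H = 3.9023, df = 2, p = 0.142111, fail to reject H0.


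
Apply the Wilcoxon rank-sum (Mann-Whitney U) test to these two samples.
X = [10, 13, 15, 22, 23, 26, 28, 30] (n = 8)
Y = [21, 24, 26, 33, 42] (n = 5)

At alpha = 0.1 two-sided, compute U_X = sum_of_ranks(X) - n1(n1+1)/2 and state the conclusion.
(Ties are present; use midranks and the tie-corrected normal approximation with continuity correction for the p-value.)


Step 1: Combine and sort all 13 observations; assign midranks.
sorted (value, group): (10,X), (13,X), (15,X), (21,Y), (22,X), (23,X), (24,Y), (26,X), (26,Y), (28,X), (30,X), (33,Y), (42,Y)
ranks: 10->1, 13->2, 15->3, 21->4, 22->5, 23->6, 24->7, 26->8.5, 26->8.5, 28->10, 30->11, 33->12, 42->13
Step 2: Rank sum for X: R1 = 1 + 2 + 3 + 5 + 6 + 8.5 + 10 + 11 = 46.5.
Step 3: U_X = R1 - n1(n1+1)/2 = 46.5 - 8*9/2 = 46.5 - 36 = 10.5.
       U_Y = n1*n2 - U_X = 40 - 10.5 = 29.5.
Step 4: Ties are present, so use the tie-corrected normal approximation (with continuity correction) for the p-value.
Step 5: p-value = 0.187076; compare to alpha = 0.1. fail to reject H0.

U_X = 10.5, p = 0.187076, fail to reject H0 at alpha = 0.1.


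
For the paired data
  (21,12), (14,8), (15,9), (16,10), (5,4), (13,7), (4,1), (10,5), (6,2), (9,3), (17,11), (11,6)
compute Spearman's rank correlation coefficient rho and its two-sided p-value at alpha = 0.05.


Step 1: Rank x and y separately (midranks; no ties here).
rank(x): 21->12, 14->8, 15->9, 16->10, 5->2, 13->7, 4->1, 10->5, 6->3, 9->4, 17->11, 11->6
rank(y): 12->12, 8->8, 9->9, 10->10, 4->4, 7->7, 1->1, 5->5, 2->2, 3->3, 11->11, 6->6
Step 2: d_i = R_x(i) - R_y(i); compute d_i^2.
  (12-12)^2=0, (8-8)^2=0, (9-9)^2=0, (10-10)^2=0, (2-4)^2=4, (7-7)^2=0, (1-1)^2=0, (5-5)^2=0, (3-2)^2=1, (4-3)^2=1, (11-11)^2=0, (6-6)^2=0
sum(d^2) = 6.
Step 3: rho = 1 - 6*6 / (12*(12^2 - 1)) = 1 - 36/1716 = 0.979021.
Step 4: Under H0, t = rho * sqrt((n-2)/(1-rho^2)) = 15.1941 ~ t(10).
Step 5: Two-sided p-value from the t-distribution with 10 df = 0.000000.
Step 6: alpha = 0.05. reject H0.

rho = 0.9790, p = 0.000000, reject H0 at alpha = 0.05.


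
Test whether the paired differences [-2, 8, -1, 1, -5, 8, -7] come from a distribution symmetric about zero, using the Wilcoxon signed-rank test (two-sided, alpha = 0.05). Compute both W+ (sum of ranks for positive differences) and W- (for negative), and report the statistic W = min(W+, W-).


Step 1: Drop any zero differences (none here) and take |d_i|.
|d| = [2, 8, 1, 1, 5, 8, 7]
Step 2: Midrank |d_i| (ties get averaged ranks).
ranks: |2|->3, |8|->6.5, |1|->1.5, |1|->1.5, |5|->4, |8|->6.5, |7|->5
Step 3: Attach original signs; sum ranks with positive sign and with negative sign.
W+ = 6.5 + 1.5 + 6.5 = 14.5
W- = 3 + 1.5 + 4 + 5 = 13.5
(Check: W+ + W- = 28 should equal n(n+1)/2 = 28.)
Step 4: Test statistic W = min(W+, W-) = 13.5.
Step 5: Ties in |d|, so use the tie-corrected normal approximation.
        E[W] = n(n+1)/4 = 7*8/4 = 14.
        Tie groups: |d|=1 (t=2), |d|=8 (t=2); sum(t^3 - t) = 12.
        Var[W] = n(n+1)(2n+1)/24 - sum(t^3-t)/48 = 840/24 - 12/48 = 34.75.
        z = (W - E[W]) / sqrt(Var[W]) = (13.5 - 14) / 5.8949 = -0.0848.
        Two-sided p = 2*Phi(z) = 0.932405.
Step 6: alpha = 0.05. fail to reject H0.

W+ = 14.5, W- = 13.5, W = min = 13.5, p = 0.932405, fail to reject H0.


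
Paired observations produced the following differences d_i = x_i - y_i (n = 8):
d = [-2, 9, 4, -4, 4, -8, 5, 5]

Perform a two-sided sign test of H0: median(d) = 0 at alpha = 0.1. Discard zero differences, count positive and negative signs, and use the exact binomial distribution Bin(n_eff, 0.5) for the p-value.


Step 1: Discard zero differences. Original n = 8; n_eff = number of nonzero differences = 8.
Nonzero differences (with sign): -2, +9, +4, -4, +4, -8, +5, +5
Step 2: Count signs: positive = 5, negative = 3.
Step 3: Under H0: P(positive) = 0.5, so the number of positives S ~ Bin(8, 0.5).
Step 4: Two-sided exact p-value = sum of Bin(8,0.5) probabilities at or below the observed probability = 0.726562.
Step 5: alpha = 0.1. fail to reject H0.

n_eff = 8, pos = 5, neg = 3, p = 0.726562, fail to reject H0.


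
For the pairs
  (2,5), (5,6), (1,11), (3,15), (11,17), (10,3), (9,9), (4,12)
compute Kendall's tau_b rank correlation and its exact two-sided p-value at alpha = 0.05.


Step 1: Enumerate the 28 unordered pairs (i,j) with i<j and classify each by sign(x_j-x_i) * sign(y_j-y_i).
  (1,2):dx=+3,dy=+1->C; (1,3):dx=-1,dy=+6->D; (1,4):dx=+1,dy=+10->C; (1,5):dx=+9,dy=+12->C
  (1,6):dx=+8,dy=-2->D; (1,7):dx=+7,dy=+4->C; (1,8):dx=+2,dy=+7->C; (2,3):dx=-4,dy=+5->D
  (2,4):dx=-2,dy=+9->D; (2,5):dx=+6,dy=+11->C; (2,6):dx=+5,dy=-3->D; (2,7):dx=+4,dy=+3->C
  (2,8):dx=-1,dy=+6->D; (3,4):dx=+2,dy=+4->C; (3,5):dx=+10,dy=+6->C; (3,6):dx=+9,dy=-8->D
  (3,7):dx=+8,dy=-2->D; (3,8):dx=+3,dy=+1->C; (4,5):dx=+8,dy=+2->C; (4,6):dx=+7,dy=-12->D
  (4,7):dx=+6,dy=-6->D; (4,8):dx=+1,dy=-3->D; (5,6):dx=-1,dy=-14->C; (5,7):dx=-2,dy=-8->C
  (5,8):dx=-7,dy=-5->C; (6,7):dx=-1,dy=+6->D; (6,8):dx=-6,dy=+9->D; (7,8):dx=-5,dy=+3->D
Step 2: C = 14, D = 14, total pairs = 28.
Step 3: tau = (C - D)/(n(n-1)/2) = (14 - 14)/28 = 0.000000.
Step 4: Exact two-sided p-value (enumerate n! = 40320 permutations of y under H0): p = 1.000000.
Step 5: alpha = 0.05. fail to reject H0.

tau_b = 0.0000 (C=14, D=14), p = 1.000000, fail to reject H0.


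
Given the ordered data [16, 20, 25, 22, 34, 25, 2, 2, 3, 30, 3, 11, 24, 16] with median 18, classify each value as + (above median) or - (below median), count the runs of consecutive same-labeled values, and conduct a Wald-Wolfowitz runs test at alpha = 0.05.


Step 1: Compute median = 18; label A = above, B = below.
Labels in order: BAAAAABBBABBAB  (n_A = 7, n_B = 7)
Step 2: Count runs R = 7.
Step 3: Under H0 (random ordering), E[R] = 2*n_A*n_B/(n_A+n_B) + 1 = 2*7*7/14 + 1 = 8.0000.
        Var[R] = 2*n_A*n_B*(2*n_A*n_B - n_A - n_B) / ((n_A+n_B)^2 * (n_A+n_B-1)) = 8232/2548 = 3.2308.
        SD[R] = 1.7974.
Step 4: Continuity-corrected z = (R + 0.5 - E[R]) / SD[R] = (7 + 0.5 - 8.0000) / 1.7974 = -0.2782.
Step 5: Two-sided p-value via normal approximation = 2*(1 - Phi(|z|)) = 0.780879.
Step 6: alpha = 0.05. fail to reject H0.

R = 7, z = -0.2782, p = 0.780879, fail to reject H0.


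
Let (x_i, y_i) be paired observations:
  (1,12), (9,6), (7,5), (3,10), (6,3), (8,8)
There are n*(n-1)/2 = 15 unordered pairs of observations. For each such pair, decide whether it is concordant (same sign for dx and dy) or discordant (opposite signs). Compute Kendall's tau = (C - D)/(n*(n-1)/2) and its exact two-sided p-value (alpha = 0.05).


Step 1: Enumerate the 15 unordered pairs (i,j) with i<j and classify each by sign(x_j-x_i) * sign(y_j-y_i).
  (1,2):dx=+8,dy=-6->D; (1,3):dx=+6,dy=-7->D; (1,4):dx=+2,dy=-2->D; (1,5):dx=+5,dy=-9->D
  (1,6):dx=+7,dy=-4->D; (2,3):dx=-2,dy=-1->C; (2,4):dx=-6,dy=+4->D; (2,5):dx=-3,dy=-3->C
  (2,6):dx=-1,dy=+2->D; (3,4):dx=-4,dy=+5->D; (3,5):dx=-1,dy=-2->C; (3,6):dx=+1,dy=+3->C
  (4,5):dx=+3,dy=-7->D; (4,6):dx=+5,dy=-2->D; (5,6):dx=+2,dy=+5->C
Step 2: C = 5, D = 10, total pairs = 15.
Step 3: tau = (C - D)/(n(n-1)/2) = (5 - 10)/15 = -0.333333.
Step 4: Exact two-sided p-value (enumerate n! = 720 permutations of y under H0): p = 0.469444.
Step 5: alpha = 0.05. fail to reject H0.

tau_b = -0.3333 (C=5, D=10), p = 0.469444, fail to reject H0.


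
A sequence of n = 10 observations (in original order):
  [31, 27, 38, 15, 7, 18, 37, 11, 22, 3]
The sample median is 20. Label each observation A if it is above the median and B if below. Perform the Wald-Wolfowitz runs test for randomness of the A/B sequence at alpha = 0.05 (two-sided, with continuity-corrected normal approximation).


Step 1: Compute median = 20; label A = above, B = below.
Labels in order: AAABBBABAB  (n_A = 5, n_B = 5)
Step 2: Count runs R = 6.
Step 3: Under H0 (random ordering), E[R] = 2*n_A*n_B/(n_A+n_B) + 1 = 2*5*5/10 + 1 = 6.0000.
        Var[R] = 2*n_A*n_B*(2*n_A*n_B - n_A - n_B) / ((n_A+n_B)^2 * (n_A+n_B-1)) = 2000/900 = 2.2222.
        SD[R] = 1.4907.
Step 4: R = E[R], so z = 0 with no continuity correction.
Step 5: Two-sided p-value via normal approximation = 2*(1 - Phi(|z|)) = 1.000000.
Step 6: alpha = 0.05. fail to reject H0.

R = 6, z = 0.0000, p = 1.000000, fail to reject H0.


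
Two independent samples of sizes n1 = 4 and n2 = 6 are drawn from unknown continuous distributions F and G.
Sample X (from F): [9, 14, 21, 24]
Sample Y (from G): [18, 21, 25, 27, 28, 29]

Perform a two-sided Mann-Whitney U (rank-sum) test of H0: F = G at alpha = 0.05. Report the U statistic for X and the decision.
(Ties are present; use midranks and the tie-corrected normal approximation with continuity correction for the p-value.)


Step 1: Combine and sort all 10 observations; assign midranks.
sorted (value, group): (9,X), (14,X), (18,Y), (21,X), (21,Y), (24,X), (25,Y), (27,Y), (28,Y), (29,Y)
ranks: 9->1, 14->2, 18->3, 21->4.5, 21->4.5, 24->6, 25->7, 27->8, 28->9, 29->10
Step 2: Rank sum for X: R1 = 1 + 2 + 4.5 + 6 = 13.5.
Step 3: U_X = R1 - n1(n1+1)/2 = 13.5 - 4*5/2 = 13.5 - 10 = 3.5.
       U_Y = n1*n2 - U_X = 24 - 3.5 = 20.5.
Step 4: Ties are present, so use the tie-corrected normal approximation (with continuity correction) for the p-value.
Step 5: p-value = 0.087118; compare to alpha = 0.05. fail to reject H0.

U_X = 3.5, p = 0.087118, fail to reject H0 at alpha = 0.05.


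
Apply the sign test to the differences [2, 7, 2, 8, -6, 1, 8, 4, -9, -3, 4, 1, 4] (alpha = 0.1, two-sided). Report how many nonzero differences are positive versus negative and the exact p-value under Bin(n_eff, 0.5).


Step 1: Discard zero differences. Original n = 13; n_eff = number of nonzero differences = 13.
Nonzero differences (with sign): +2, +7, +2, +8, -6, +1, +8, +4, -9, -3, +4, +1, +4
Step 2: Count signs: positive = 10, negative = 3.
Step 3: Under H0: P(positive) = 0.5, so the number of positives S ~ Bin(13, 0.5).
Step 4: Two-sided exact p-value = sum of Bin(13,0.5) probabilities at or below the observed probability = 0.092285.
Step 5: alpha = 0.1. reject H0.

n_eff = 13, pos = 10, neg = 3, p = 0.092285, reject H0.


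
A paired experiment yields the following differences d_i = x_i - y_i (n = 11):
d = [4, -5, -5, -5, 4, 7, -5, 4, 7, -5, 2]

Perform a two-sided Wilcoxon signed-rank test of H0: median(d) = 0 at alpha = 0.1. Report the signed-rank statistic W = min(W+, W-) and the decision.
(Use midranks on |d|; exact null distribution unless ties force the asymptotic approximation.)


Step 1: Drop any zero differences (none here) and take |d_i|.
|d| = [4, 5, 5, 5, 4, 7, 5, 4, 7, 5, 2]
Step 2: Midrank |d_i| (ties get averaged ranks).
ranks: |4|->3, |5|->7, |5|->7, |5|->7, |4|->3, |7|->10.5, |5|->7, |4|->3, |7|->10.5, |5|->7, |2|->1
Step 3: Attach original signs; sum ranks with positive sign and with negative sign.
W+ = 3 + 3 + 10.5 + 3 + 10.5 + 1 = 31
W- = 7 + 7 + 7 + 7 + 7 = 35
(Check: W+ + W- = 66 should equal n(n+1)/2 = 66.)
Step 4: Test statistic W = min(W+, W-) = 31.
Step 5: Ties in |d|, so use the tie-corrected normal approximation.
        E[W] = n(n+1)/4 = 11*12/4 = 33.
        Tie groups: |d|=4 (t=3), |d|=5 (t=5), |d|=7 (t=2); sum(t^3 - t) = 150.
        Var[W] = n(n+1)(2n+1)/24 - sum(t^3-t)/48 = 3036/24 - 150/48 = 123.375.
        z = (W - E[W]) / sqrt(Var[W]) = (31 - 33) / 11.1074 = -0.1801.
        Two-sided p = 2*Phi(z) = 0.857106.
Step 6: alpha = 0.1. fail to reject H0.

W+ = 31, W- = 35, W = min = 31, p = 0.857106, fail to reject H0.


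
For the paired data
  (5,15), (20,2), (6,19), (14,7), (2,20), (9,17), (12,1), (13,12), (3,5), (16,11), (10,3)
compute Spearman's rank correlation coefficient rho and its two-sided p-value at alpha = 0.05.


Step 1: Rank x and y separately (midranks; no ties here).
rank(x): 5->3, 20->11, 6->4, 14->9, 2->1, 9->5, 12->7, 13->8, 3->2, 16->10, 10->6
rank(y): 15->8, 2->2, 19->10, 7->5, 20->11, 17->9, 1->1, 12->7, 5->4, 11->6, 3->3
Step 2: d_i = R_x(i) - R_y(i); compute d_i^2.
  (3-8)^2=25, (11-2)^2=81, (4-10)^2=36, (9-5)^2=16, (1-11)^2=100, (5-9)^2=16, (7-1)^2=36, (8-7)^2=1, (2-4)^2=4, (10-6)^2=16, (6-3)^2=9
sum(d^2) = 340.
Step 3: rho = 1 - 6*340 / (11*(11^2 - 1)) = 1 - 2040/1320 = -0.545455.
Step 4: Under H0, t = rho * sqrt((n-2)/(1-rho^2)) = -1.9524 ~ t(9).
Step 5: Two-sided p-value from the t-distribution with 9 df = 0.082651.
Step 6: alpha = 0.05. fail to reject H0.

rho = -0.5455, p = 0.082651, fail to reject H0 at alpha = 0.05.


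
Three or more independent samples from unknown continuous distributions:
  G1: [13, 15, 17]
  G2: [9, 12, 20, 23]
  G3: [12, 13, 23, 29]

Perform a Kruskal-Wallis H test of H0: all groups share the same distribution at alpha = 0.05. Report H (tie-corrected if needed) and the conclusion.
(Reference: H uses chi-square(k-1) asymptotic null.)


Step 1: Combine all N = 11 observations and assign midranks.
sorted (value, group, rank): (9,G2,1), (12,G2,2.5), (12,G3,2.5), (13,G1,4.5), (13,G3,4.5), (15,G1,6), (17,G1,7), (20,G2,8), (23,G2,9.5), (23,G3,9.5), (29,G3,11)
Step 2: Sum ranks within each group.
R_1 = 17.5 (n_1 = 3)
R_2 = 21 (n_2 = 4)
R_3 = 27.5 (n_3 = 4)
Step 3: H = 12/(N(N+1)) * sum(R_i^2/n_i) - 3(N+1)
     = 12/(11*12) * (17.5^2/3 + 21^2/4 + 27.5^2/4) - 3*12
     = 0.090909 * 401.396 - 36
     = 0.490530.
Step 4: Ties present; correction factor C = 1 - 18/(11^3 - 11) = 0.986364. Corrected H = 0.490530 / 0.986364 = 0.497312.
Step 5: Under H0, H ~ chi^2(2); p-value = 0.779848.
Step 6: alpha = 0.05. fail to reject H0.

H = 0.4973, df = 2, p = 0.779848, fail to reject H0.


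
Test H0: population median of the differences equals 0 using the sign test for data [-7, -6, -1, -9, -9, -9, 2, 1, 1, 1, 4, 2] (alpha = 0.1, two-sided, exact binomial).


Step 1: Discard zero differences. Original n = 12; n_eff = number of nonzero differences = 12.
Nonzero differences (with sign): -7, -6, -1, -9, -9, -9, +2, +1, +1, +1, +4, +2
Step 2: Count signs: positive = 6, negative = 6.
Step 3: Under H0: P(positive) = 0.5, so the number of positives S ~ Bin(12, 0.5).
Step 4: Two-sided exact p-value = sum of Bin(12,0.5) probabilities at or below the observed probability = 1.000000.
Step 5: alpha = 0.1. fail to reject H0.

n_eff = 12, pos = 6, neg = 6, p = 1.000000, fail to reject H0.


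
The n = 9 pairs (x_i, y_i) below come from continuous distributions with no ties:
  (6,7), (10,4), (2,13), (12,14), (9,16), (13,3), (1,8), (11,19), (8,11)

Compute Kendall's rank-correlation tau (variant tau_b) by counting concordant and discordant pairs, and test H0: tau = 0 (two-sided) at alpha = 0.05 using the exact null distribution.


Step 1: Enumerate the 36 unordered pairs (i,j) with i<j and classify each by sign(x_j-x_i) * sign(y_j-y_i).
  (1,2):dx=+4,dy=-3->D; (1,3):dx=-4,dy=+6->D; (1,4):dx=+6,dy=+7->C; (1,5):dx=+3,dy=+9->C
  (1,6):dx=+7,dy=-4->D; (1,7):dx=-5,dy=+1->D; (1,8):dx=+5,dy=+12->C; (1,9):dx=+2,dy=+4->C
  (2,3):dx=-8,dy=+9->D; (2,4):dx=+2,dy=+10->C; (2,5):dx=-1,dy=+12->D; (2,6):dx=+3,dy=-1->D
  (2,7):dx=-9,dy=+4->D; (2,8):dx=+1,dy=+15->C; (2,9):dx=-2,dy=+7->D; (3,4):dx=+10,dy=+1->C
  (3,5):dx=+7,dy=+3->C; (3,6):dx=+11,dy=-10->D; (3,7):dx=-1,dy=-5->C; (3,8):dx=+9,dy=+6->C
  (3,9):dx=+6,dy=-2->D; (4,5):dx=-3,dy=+2->D; (4,6):dx=+1,dy=-11->D; (4,7):dx=-11,dy=-6->C
  (4,8):dx=-1,dy=+5->D; (4,9):dx=-4,dy=-3->C; (5,6):dx=+4,dy=-13->D; (5,7):dx=-8,dy=-8->C
  (5,8):dx=+2,dy=+3->C; (5,9):dx=-1,dy=-5->C; (6,7):dx=-12,dy=+5->D; (6,8):dx=-2,dy=+16->D
  (6,9):dx=-5,dy=+8->D; (7,8):dx=+10,dy=+11->C; (7,9):dx=+7,dy=+3->C; (8,9):dx=-3,dy=-8->C
Step 2: C = 18, D = 18, total pairs = 36.
Step 3: tau = (C - D)/(n(n-1)/2) = (18 - 18)/36 = 0.000000.
Step 4: Exact two-sided p-value (enumerate n! = 362880 permutations of y under H0): p = 1.000000.
Step 5: alpha = 0.05. fail to reject H0.

tau_b = 0.0000 (C=18, D=18), p = 1.000000, fail to reject H0.


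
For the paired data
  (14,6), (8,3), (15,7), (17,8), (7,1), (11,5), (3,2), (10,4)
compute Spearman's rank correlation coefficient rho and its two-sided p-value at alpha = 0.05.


Step 1: Rank x and y separately (midranks; no ties here).
rank(x): 14->6, 8->3, 15->7, 17->8, 7->2, 11->5, 3->1, 10->4
rank(y): 6->6, 3->3, 7->7, 8->8, 1->1, 5->5, 2->2, 4->4
Step 2: d_i = R_x(i) - R_y(i); compute d_i^2.
  (6-6)^2=0, (3-3)^2=0, (7-7)^2=0, (8-8)^2=0, (2-1)^2=1, (5-5)^2=0, (1-2)^2=1, (4-4)^2=0
sum(d^2) = 2.
Step 3: rho = 1 - 6*2 / (8*(8^2 - 1)) = 1 - 12/504 = 0.976190.
Step 4: Under H0, t = rho * sqrt((n-2)/(1-rho^2)) = 11.0235 ~ t(6).
Step 5: Two-sided p-value from the t-distribution with 6 df = 0.000033.
Step 6: alpha = 0.05. reject H0.

rho = 0.9762, p = 0.000033, reject H0 at alpha = 0.05.


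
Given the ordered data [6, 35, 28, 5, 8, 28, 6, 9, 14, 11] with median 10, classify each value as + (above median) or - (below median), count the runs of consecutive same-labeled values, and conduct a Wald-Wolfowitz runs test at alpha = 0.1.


Step 1: Compute median = 10; label A = above, B = below.
Labels in order: BAABBABBAA  (n_A = 5, n_B = 5)
Step 2: Count runs R = 6.
Step 3: Under H0 (random ordering), E[R] = 2*n_A*n_B/(n_A+n_B) + 1 = 2*5*5/10 + 1 = 6.0000.
        Var[R] = 2*n_A*n_B*(2*n_A*n_B - n_A - n_B) / ((n_A+n_B)^2 * (n_A+n_B-1)) = 2000/900 = 2.2222.
        SD[R] = 1.4907.
Step 4: R = E[R], so z = 0 with no continuity correction.
Step 5: Two-sided p-value via normal approximation = 2*(1 - Phi(|z|)) = 1.000000.
Step 6: alpha = 0.1. fail to reject H0.

R = 6, z = 0.0000, p = 1.000000, fail to reject H0.


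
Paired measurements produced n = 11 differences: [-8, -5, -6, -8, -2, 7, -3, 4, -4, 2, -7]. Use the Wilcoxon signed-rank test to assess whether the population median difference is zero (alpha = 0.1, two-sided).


Step 1: Drop any zero differences (none here) and take |d_i|.
|d| = [8, 5, 6, 8, 2, 7, 3, 4, 4, 2, 7]
Step 2: Midrank |d_i| (ties get averaged ranks).
ranks: |8|->10.5, |5|->6, |6|->7, |8|->10.5, |2|->1.5, |7|->8.5, |3|->3, |4|->4.5, |4|->4.5, |2|->1.5, |7|->8.5
Step 3: Attach original signs; sum ranks with positive sign and with negative sign.
W+ = 8.5 + 4.5 + 1.5 = 14.5
W- = 10.5 + 6 + 7 + 10.5 + 1.5 + 3 + 4.5 + 8.5 = 51.5
(Check: W+ + W- = 66 should equal n(n+1)/2 = 66.)
Step 4: Test statistic W = min(W+, W-) = 14.5.
Step 5: Ties in |d|, so use the tie-corrected normal approximation.
        E[W] = n(n+1)/4 = 11*12/4 = 33.
        Tie groups: |d|=2 (t=2), |d|=4 (t=2), |d|=7 (t=2), |d|=8 (t=2); sum(t^3 - t) = 24.
        Var[W] = n(n+1)(2n+1)/24 - sum(t^3-t)/48 = 3036/24 - 24/48 = 126.
        z = (W - E[W]) / sqrt(Var[W]) = (14.5 - 33) / 11.2250 = -1.6481.
        Two-sided p = 2*Phi(z) = 0.099330.
Step 6: alpha = 0.1. reject H0.

W+ = 14.5, W- = 51.5, W = min = 14.5, p = 0.099330, reject H0.
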